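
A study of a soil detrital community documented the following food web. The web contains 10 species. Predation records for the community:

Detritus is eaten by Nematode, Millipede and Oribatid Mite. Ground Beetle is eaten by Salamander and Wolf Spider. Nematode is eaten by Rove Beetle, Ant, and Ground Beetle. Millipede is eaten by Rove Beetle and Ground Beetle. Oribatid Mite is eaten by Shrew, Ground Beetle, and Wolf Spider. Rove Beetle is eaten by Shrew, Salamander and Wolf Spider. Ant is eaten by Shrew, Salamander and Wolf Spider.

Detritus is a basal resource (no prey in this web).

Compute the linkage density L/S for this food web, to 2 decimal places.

There are L = 19 links among S = 10 species.
L/S = 19/10 = 1.9000 ≈ 1.90.

L/S = 1.90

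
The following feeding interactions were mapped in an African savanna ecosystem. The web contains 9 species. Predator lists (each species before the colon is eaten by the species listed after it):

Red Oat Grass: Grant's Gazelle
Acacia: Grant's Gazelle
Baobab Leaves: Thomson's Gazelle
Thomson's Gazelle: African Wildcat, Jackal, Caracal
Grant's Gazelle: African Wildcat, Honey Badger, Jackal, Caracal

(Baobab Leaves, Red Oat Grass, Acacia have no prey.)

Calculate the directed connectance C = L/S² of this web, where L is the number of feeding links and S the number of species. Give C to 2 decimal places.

The web has S = 9 species and L = 10 feeding links.
C = L / S² = 10 / 81 = 0.1235 ≈ 0.12.

C = 0.12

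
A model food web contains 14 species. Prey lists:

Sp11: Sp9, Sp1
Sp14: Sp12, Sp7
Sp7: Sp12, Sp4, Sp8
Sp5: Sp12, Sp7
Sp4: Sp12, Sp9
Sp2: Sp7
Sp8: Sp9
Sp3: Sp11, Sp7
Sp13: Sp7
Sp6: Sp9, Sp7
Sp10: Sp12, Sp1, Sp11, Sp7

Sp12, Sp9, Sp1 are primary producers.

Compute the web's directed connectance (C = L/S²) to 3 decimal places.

C = 0.112

The web has S = 14 species and L = 22 feeding links.
C = L / S² = 22 / 196 = 0.1122 ≈ 0.112.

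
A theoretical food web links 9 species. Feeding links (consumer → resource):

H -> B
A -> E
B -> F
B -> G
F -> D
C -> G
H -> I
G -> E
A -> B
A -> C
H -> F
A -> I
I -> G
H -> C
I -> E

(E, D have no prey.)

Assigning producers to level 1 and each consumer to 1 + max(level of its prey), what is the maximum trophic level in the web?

4

Producers (level 1): E, D.
E → G → I → H gives H level 4.
No species has a prey at level 4, so no species reaches level 5.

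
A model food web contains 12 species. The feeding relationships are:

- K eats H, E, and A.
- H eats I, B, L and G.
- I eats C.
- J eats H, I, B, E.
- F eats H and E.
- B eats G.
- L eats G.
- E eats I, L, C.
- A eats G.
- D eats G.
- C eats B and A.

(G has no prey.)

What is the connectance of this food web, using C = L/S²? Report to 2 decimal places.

C = 0.16

The web has S = 12 species and L = 23 feeding links.
C = L / S² = 23 / 144 = 0.1597 ≈ 0.16.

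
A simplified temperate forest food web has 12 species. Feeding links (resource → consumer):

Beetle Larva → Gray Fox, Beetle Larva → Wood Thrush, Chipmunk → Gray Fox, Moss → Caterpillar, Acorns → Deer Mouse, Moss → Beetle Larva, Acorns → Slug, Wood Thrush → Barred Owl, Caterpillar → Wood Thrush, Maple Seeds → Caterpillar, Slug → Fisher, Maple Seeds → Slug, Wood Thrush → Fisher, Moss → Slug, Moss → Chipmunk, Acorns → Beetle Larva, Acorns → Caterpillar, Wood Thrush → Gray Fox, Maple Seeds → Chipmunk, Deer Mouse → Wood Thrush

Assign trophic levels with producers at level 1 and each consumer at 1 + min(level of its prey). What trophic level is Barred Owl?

Acorns is a producer → level 1.
Deer Mouse eats Acorns → level 2.
Wood Thrush eats Deer Mouse → level 3.
Barred Owl eats Wood Thrush → level 4.
No prey of Barred Owl is below level 3, so 4 is the minimum.

Trophic level 4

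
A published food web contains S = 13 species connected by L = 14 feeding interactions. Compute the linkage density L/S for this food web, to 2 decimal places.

L/S = 1.08

There are L = 14 links among S = 13 species.
L/S = 14/13 = 1.0769 ≈ 1.08.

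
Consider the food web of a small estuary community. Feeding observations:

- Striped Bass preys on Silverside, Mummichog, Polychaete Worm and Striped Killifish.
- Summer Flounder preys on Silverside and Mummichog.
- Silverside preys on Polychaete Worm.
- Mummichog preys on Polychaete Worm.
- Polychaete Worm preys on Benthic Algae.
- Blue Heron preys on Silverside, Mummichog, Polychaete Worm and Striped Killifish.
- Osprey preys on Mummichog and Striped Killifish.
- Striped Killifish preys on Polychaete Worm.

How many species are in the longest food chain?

One longest chain: Benthic Algae → Polychaete Worm → Striped Killifish → Striped Bass.
It has 4 species and 3 links.

4 species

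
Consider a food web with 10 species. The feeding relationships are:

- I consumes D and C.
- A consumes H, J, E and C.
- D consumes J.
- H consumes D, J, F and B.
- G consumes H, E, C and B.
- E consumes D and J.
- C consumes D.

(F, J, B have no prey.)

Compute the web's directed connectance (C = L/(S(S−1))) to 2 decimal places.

The web has S = 10 species and L = 18 feeding links.
C = L / (S(S−1)) = 18 / 90 = 0.2000 ≈ 0.20.

C = 0.20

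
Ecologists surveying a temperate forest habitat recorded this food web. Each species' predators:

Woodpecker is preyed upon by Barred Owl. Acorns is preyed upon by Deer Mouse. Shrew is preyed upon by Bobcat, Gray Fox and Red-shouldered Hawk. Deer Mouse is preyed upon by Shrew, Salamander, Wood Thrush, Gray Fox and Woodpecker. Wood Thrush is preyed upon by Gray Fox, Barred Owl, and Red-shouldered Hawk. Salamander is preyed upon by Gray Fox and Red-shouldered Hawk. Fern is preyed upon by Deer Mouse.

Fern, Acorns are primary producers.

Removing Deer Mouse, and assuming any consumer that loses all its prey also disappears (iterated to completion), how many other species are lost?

Remove Deer Mouse.
Round 1: Shrew (all prey gone), Woodpecker (all prey gone), Salamander (all prey gone), Wood Thrush (all prey gone) → extinct.
Round 2: Red-shouldered Hawk (all prey gone), Gray Fox (all prey gone), Barred Owl (all prey gone), Bobcat (all prey gone) → extinct.
No further losses. Total secondary extinctions: 8.

8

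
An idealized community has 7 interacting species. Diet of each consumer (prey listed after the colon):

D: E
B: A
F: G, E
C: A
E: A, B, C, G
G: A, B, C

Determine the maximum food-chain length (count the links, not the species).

One longest chain: A → B → G → E → F.
It has 5 species and 4 links.

4 links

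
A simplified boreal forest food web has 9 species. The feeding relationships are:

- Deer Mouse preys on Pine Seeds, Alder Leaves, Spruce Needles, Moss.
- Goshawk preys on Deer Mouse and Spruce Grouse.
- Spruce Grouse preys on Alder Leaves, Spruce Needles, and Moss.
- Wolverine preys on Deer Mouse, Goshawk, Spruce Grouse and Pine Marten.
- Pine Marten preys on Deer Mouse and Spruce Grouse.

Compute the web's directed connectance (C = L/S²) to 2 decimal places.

C = 0.19

The web has S = 9 species and L = 15 feeding links.
C = L / S² = 15 / 81 = 0.1852 ≈ 0.19.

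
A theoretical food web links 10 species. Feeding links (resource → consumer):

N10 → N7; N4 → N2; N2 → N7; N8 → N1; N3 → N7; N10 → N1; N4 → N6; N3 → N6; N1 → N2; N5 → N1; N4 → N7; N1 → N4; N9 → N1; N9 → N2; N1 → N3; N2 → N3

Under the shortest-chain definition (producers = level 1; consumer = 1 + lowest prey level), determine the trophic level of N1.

Trophic level 2

N9 is a producer → level 1.
N1 eats N9 → level 2.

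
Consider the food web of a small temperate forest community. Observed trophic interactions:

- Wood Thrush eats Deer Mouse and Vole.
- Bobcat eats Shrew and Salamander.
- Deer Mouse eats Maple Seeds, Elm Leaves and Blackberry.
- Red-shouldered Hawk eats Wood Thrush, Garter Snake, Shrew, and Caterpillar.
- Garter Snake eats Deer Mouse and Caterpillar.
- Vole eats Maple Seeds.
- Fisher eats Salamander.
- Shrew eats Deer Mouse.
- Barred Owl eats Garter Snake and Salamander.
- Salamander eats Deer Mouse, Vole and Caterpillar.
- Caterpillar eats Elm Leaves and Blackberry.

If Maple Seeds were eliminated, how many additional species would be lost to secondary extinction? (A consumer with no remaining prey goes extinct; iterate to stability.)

1

Remove Maple Seeds.
Round 1: Vole (all prey gone) → extinct.
No further losses. Total secondary extinctions: 1.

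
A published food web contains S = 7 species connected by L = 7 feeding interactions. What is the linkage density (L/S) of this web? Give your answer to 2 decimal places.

There are L = 7 links among S = 7 species.
L/S = 7/7 = 1.0000 ≈ 1.00.

L/S = 1.00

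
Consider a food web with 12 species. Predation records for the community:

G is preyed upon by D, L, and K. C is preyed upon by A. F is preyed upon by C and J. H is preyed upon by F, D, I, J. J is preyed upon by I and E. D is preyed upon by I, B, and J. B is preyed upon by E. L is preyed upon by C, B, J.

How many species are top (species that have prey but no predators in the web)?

Top species (has prey, but nothing eats it): K, I, E, A.
Count: 4.

4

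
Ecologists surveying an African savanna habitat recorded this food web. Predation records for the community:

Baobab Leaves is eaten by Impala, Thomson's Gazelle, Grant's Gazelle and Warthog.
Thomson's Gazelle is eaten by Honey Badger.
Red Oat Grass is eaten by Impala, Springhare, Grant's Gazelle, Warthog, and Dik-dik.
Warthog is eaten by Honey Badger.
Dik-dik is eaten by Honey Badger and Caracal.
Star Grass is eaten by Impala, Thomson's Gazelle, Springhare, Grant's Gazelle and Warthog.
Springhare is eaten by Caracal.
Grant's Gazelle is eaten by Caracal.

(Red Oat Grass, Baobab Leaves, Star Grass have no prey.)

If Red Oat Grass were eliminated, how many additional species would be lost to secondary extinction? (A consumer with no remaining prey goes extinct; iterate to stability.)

1

Remove Red Oat Grass.
Round 1: Dik-dik (all prey gone) → extinct.
No further losses. Total secondary extinctions: 1.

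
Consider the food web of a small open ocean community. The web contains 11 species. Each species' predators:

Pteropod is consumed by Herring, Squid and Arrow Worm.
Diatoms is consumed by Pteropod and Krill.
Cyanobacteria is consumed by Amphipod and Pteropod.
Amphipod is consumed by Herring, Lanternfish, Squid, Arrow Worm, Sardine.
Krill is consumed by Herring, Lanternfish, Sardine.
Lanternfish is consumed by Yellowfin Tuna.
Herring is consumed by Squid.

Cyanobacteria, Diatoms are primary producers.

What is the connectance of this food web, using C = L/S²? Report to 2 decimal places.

C = 0.14

The web has S = 11 species and L = 17 feeding links.
C = L / S² = 17 / 121 = 0.1405 ≈ 0.14.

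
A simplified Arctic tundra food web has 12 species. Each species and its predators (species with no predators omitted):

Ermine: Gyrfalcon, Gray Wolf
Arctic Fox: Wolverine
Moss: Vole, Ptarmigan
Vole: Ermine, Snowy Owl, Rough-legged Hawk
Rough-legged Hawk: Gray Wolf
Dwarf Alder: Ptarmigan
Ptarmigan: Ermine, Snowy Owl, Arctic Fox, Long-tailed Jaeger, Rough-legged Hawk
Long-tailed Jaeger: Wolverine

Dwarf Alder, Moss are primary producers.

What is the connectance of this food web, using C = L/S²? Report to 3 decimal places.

C = 0.111

The web has S = 12 species and L = 16 feeding links.
C = L / S² = 16 / 144 = 0.1111 ≈ 0.111.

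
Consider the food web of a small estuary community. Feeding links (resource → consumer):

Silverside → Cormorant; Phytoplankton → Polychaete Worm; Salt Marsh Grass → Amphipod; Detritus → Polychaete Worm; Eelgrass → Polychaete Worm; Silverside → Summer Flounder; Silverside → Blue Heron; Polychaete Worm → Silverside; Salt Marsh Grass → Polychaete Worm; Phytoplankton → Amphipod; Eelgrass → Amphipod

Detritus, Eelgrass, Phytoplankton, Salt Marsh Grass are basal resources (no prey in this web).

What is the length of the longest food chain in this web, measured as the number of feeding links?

3 links

One longest chain: Detritus → Polychaete Worm → Silverside → Blue Heron.
It has 4 species and 3 links.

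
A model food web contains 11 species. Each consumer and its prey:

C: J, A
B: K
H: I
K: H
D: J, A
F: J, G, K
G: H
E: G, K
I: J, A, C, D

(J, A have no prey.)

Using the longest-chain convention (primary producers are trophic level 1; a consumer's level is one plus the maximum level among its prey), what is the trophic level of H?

J is a producer → level 1.
C eats J (level 1); other prey at levels: A 1 → level 2.
I eats C (level 2); other prey at levels: J 1, A 1, D 2 → level 3.
H eats I → level 4.

Trophic level 4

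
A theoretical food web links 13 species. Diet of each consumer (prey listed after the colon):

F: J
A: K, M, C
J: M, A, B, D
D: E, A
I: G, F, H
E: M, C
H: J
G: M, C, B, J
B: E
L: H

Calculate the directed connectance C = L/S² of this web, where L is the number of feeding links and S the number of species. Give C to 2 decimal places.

C = 0.13

The web has S = 13 species and L = 22 feeding links.
C = L / S² = 22 / 169 = 0.1302 ≈ 0.13.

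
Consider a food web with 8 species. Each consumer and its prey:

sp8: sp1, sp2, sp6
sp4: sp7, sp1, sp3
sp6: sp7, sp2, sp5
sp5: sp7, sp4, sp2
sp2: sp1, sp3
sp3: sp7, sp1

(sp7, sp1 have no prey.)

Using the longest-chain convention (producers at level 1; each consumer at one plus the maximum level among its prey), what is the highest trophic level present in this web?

Producers (level 1): sp7, sp1.
sp7 → sp3 → sp4 → sp5 → sp6 → sp8 gives sp8 level 6.
No species has a prey at level 6, so no species reaches level 7.

6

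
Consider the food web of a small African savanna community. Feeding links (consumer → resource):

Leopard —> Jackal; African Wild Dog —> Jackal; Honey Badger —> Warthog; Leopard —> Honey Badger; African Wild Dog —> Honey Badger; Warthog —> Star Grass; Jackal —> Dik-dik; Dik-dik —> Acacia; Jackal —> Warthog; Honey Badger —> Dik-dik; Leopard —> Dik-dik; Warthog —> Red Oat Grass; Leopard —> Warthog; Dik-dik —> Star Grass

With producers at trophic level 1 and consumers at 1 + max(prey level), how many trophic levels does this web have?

Producers (level 1): Star Grass, Red Oat Grass, Acacia.
Star Grass → Dik-dik → Jackal → Leopard gives Leopard level 4.
No species has a prey at level 4, so no species reaches level 5.

4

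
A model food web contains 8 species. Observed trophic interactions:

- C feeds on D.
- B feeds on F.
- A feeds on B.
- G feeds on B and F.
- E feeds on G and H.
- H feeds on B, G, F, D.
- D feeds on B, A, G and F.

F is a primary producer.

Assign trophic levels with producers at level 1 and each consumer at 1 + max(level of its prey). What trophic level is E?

Trophic level 6

F is a producer → level 1.
B eats F → level 2.
A eats B → level 3.
D eats A (level 3); other prey at levels: F 1, B 2, G 3 → level 4.
H eats D (level 4); other prey at levels: F 1, B 2, G 3 → level 5.
E eats H (level 5); other prey at levels: G 3 → level 6.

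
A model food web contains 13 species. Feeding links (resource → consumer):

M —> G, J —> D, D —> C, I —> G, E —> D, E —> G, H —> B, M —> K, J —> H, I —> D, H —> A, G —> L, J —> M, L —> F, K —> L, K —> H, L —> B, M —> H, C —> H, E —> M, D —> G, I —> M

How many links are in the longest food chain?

One longest chain: J → D → C → H → A.
It has 5 species and 4 links.

4 links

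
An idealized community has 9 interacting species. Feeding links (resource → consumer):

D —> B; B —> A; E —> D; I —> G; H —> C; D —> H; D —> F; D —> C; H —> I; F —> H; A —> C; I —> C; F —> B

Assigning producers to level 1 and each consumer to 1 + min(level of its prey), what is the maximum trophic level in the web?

Producers (level 1): E.
Following each consumer down to its lowest-level prey: E → D → H → I → G (levels 1 through 5).
All prey of G (I 4) are at level 4 or above, so G is at level 1 + 4 = 5.
Every consumer has at least one prey at level 4 or below, so none exceeds level 5.

5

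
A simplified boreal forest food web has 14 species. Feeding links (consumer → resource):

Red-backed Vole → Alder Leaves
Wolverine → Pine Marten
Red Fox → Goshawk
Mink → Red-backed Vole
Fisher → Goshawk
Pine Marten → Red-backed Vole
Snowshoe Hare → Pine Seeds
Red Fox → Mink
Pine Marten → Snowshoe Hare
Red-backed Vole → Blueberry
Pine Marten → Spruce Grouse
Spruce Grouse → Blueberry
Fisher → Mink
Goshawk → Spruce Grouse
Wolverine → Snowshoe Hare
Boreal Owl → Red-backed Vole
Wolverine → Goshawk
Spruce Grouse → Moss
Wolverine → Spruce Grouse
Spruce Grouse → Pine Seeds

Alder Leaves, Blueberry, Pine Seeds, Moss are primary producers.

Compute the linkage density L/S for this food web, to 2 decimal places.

There are L = 20 links among S = 14 species.
L/S = 20/14 = 1.4286 ≈ 1.43.

L/S = 1.43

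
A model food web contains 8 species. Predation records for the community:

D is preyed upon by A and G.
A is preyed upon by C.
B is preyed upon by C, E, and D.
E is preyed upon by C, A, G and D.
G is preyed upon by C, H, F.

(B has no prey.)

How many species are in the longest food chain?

5 species

One longest chain: B → E → D → G → H.
It has 5 species and 4 links.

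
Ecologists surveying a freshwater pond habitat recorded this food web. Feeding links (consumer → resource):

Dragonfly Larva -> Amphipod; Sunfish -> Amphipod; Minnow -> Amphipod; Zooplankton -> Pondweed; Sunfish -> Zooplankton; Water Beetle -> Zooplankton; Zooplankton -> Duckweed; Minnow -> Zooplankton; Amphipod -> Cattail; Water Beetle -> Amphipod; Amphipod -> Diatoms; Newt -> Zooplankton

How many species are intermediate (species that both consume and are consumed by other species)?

2

Intermediate species (has both prey and predators): Zooplankton, Amphipod.
Count: 2.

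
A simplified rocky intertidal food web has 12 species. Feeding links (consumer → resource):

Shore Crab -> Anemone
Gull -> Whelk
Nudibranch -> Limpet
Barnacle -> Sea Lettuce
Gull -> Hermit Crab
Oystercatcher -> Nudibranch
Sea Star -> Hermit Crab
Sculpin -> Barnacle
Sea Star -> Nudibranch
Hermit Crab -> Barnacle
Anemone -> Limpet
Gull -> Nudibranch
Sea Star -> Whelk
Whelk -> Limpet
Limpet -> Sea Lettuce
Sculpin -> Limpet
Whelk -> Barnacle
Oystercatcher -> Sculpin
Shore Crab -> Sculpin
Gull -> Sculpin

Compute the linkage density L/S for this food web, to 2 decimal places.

L/S = 1.67

There are L = 20 links among S = 12 species.
L/S = 20/12 = 1.6667 ≈ 1.67.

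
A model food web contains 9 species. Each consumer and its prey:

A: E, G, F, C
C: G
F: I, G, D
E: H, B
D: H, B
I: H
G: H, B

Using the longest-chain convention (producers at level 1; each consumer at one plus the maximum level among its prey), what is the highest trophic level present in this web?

4

Producers (level 1): H, B.
H → I → F → A gives A level 4.
No species has a prey at level 4, so no species reaches level 5.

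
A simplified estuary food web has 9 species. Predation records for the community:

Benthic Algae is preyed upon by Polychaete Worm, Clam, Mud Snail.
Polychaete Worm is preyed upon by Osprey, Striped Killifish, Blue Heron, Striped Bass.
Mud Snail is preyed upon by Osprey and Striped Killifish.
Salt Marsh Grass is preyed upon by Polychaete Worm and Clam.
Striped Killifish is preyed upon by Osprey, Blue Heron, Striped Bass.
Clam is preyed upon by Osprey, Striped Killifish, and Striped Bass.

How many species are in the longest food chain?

4 species

One longest chain: Benthic Algae → Polychaete Worm → Striped Killifish → Osprey.
It has 4 species and 3 links.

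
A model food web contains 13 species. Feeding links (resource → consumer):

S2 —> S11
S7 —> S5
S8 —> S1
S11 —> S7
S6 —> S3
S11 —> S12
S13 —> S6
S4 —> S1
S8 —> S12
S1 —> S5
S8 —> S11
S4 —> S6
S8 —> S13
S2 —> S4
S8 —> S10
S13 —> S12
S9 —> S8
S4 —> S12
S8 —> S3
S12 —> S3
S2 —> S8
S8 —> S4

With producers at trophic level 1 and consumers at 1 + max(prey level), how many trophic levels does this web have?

Producers (level 1): S9, S2.
S9 → S8 → S11 → S7 → S5 gives S5 level 5.
No species has a prey at level 5, so no species reaches level 6.

5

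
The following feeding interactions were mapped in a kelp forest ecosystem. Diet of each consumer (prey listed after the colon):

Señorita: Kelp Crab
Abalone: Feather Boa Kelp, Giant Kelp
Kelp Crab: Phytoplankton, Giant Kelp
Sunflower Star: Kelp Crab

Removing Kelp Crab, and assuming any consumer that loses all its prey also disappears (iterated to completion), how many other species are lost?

Remove Kelp Crab.
Round 1: Señorita (all prey gone), Sunflower Star (all prey gone) → extinct.
No further losses. Total secondary extinctions: 2.

2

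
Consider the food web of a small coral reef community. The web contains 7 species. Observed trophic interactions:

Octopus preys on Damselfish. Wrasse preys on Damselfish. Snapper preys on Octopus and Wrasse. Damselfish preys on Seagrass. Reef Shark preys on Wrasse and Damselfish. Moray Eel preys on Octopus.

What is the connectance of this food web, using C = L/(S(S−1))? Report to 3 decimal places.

C = 0.190

The web has S = 7 species and L = 8 feeding links.
C = L / (S(S−1)) = 8 / 42 = 0.1905 ≈ 0.190.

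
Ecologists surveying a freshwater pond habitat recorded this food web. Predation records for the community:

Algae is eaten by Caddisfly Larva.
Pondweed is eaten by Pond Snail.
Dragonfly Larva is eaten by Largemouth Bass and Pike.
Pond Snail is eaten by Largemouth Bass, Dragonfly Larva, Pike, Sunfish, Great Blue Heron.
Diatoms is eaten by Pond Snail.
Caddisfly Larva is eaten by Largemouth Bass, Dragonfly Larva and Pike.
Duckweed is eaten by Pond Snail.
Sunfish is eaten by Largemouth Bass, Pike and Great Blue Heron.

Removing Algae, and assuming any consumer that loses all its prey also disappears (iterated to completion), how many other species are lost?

1

Remove Algae.
Round 1: Caddisfly Larva (all prey gone) → extinct.
No further losses. Total secondary extinctions: 1.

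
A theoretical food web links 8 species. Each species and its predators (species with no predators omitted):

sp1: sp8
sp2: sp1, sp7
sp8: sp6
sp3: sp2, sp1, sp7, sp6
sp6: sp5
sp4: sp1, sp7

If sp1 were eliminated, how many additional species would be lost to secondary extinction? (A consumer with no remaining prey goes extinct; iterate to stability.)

Remove sp1.
Round 1: sp8 (all prey gone) → extinct.
No further losses. Total secondary extinctions: 1.

1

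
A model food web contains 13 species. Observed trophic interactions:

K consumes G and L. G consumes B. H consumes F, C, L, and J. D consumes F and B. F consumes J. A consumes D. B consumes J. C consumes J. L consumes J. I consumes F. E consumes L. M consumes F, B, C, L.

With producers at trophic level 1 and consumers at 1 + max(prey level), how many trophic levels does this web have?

4

Producers (level 1): J.
J → B → G → K gives K level 4.
No species has a prey at level 4, so no species reaches level 5.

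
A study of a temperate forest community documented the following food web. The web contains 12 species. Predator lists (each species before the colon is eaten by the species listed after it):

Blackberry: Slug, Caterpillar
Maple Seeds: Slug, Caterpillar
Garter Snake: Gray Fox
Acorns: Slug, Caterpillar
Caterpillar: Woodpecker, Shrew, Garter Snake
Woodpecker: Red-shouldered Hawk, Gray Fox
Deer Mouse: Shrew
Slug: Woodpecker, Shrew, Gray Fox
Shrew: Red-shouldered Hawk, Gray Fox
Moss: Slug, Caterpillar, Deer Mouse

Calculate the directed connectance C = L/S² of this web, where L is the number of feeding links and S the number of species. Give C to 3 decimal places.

The web has S = 12 species and L = 21 feeding links.
C = L / S² = 21 / 144 = 0.1458 ≈ 0.146.

C = 0.146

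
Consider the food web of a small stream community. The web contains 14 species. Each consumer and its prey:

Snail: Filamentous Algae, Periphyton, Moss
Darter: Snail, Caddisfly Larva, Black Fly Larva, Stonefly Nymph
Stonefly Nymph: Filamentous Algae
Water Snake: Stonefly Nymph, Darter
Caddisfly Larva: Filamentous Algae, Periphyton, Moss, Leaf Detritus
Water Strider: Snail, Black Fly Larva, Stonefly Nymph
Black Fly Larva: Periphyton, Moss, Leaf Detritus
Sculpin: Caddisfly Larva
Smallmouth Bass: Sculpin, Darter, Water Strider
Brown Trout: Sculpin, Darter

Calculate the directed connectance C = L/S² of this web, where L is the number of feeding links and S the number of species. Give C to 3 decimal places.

C = 0.133

The web has S = 14 species and L = 26 feeding links.
C = L / S² = 26 / 196 = 0.1327 ≈ 0.133.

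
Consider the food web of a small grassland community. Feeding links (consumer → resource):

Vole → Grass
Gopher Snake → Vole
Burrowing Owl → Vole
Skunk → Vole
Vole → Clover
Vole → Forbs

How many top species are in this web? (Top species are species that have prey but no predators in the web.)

Top species (has prey, but nothing eats it): Skunk, Gopher Snake, Burrowing Owl.
Count: 3.

3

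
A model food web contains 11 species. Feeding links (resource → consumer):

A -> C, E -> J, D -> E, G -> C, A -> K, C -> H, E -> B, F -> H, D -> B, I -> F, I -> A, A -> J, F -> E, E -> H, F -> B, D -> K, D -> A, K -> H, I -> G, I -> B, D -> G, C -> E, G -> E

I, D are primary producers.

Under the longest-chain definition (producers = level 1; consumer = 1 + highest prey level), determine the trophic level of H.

Trophic level 5

I is a producer → level 1.
A eats I (level 1); other prey at levels: D 1 → level 2.
C eats A (level 2); other prey at levels: G 2 → level 3.
E eats C (level 3); other prey at levels: D 1, F 2, G 2 → level 4.
H eats E (level 4); other prey at levels: F 2, K 3, C 3 → level 5.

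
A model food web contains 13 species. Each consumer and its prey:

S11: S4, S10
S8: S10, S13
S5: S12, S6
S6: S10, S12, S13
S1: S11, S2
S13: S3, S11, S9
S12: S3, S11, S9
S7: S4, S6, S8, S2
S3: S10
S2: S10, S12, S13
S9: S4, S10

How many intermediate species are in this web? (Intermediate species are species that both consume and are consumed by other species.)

Intermediate species (has both prey and predators): S3, S11, S9, S12, S13, S6, S8, S2.
Count: 8.

8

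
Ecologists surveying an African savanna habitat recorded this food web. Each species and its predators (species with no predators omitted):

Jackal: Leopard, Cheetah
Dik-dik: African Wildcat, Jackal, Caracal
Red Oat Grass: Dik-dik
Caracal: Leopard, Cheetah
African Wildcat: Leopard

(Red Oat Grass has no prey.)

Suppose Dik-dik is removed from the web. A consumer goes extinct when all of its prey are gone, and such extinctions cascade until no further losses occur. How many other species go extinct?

Remove Dik-dik.
Round 1: African Wildcat (all prey gone), Jackal (all prey gone), Caracal (all prey gone) → extinct.
Round 2: Leopard (all prey gone), Cheetah (all prey gone) → extinct.
No further losses. Total secondary extinctions: 5.

5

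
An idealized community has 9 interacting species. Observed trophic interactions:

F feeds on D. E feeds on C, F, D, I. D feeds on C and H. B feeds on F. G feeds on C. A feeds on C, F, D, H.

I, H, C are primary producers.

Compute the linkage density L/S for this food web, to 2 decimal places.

L/S = 1.44

There are L = 13 links among S = 9 species.
L/S = 13/9 = 1.4444 ≈ 1.44.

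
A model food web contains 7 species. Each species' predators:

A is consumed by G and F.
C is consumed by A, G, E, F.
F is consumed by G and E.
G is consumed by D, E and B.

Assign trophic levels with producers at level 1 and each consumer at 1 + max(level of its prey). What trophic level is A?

C is a producer → level 1.
A eats C → level 2.

Trophic level 2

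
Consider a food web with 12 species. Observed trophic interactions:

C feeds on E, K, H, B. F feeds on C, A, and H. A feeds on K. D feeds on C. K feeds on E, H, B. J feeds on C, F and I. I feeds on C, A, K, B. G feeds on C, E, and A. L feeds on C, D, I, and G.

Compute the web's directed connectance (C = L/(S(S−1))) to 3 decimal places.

The web has S = 12 species and L = 26 feeding links.
C = L / (S(S−1)) = 26 / 132 = 0.1970 ≈ 0.197.

C = 0.197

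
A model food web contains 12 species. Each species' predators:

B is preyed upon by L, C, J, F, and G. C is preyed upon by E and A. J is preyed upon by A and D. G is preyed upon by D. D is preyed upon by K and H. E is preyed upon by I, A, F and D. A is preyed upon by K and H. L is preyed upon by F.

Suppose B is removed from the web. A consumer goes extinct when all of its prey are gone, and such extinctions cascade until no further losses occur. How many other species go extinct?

Remove B.
Round 1: J (all prey gone), C (all prey gone), L (all prey gone), G (all prey gone) → extinct.
Round 2: E (all prey gone) → extinct.
Round 3: A (all prey gone), I (all prey gone), F (all prey gone), D (all prey gone) → extinct.
Round 4: K (all prey gone), H (all prey gone) → extinct.
No further losses. Total secondary extinctions: 11.

11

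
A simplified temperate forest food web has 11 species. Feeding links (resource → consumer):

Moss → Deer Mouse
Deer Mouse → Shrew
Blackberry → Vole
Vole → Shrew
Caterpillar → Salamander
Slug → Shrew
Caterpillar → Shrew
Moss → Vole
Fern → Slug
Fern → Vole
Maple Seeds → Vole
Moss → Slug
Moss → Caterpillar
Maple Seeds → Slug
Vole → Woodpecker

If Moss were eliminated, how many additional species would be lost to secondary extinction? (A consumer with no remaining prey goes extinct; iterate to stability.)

3

Remove Moss.
Round 1: Caterpillar (all prey gone), Deer Mouse (all prey gone) → extinct.
Round 2: Salamander (all prey gone) → extinct.
No further losses. Total secondary extinctions: 3.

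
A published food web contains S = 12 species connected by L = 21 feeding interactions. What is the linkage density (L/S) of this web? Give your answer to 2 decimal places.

L/S = 1.75

There are L = 21 links among S = 12 species.
L/S = 21/12 = 1.7500 ≈ 1.75.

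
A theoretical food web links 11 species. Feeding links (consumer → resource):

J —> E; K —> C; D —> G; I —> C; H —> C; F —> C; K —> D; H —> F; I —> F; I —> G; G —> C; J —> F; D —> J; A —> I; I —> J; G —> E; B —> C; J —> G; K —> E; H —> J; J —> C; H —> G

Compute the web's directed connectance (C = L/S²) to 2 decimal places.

C = 0.18

The web has S = 11 species and L = 22 feeding links.
C = L / S² = 22 / 121 = 0.1818 ≈ 0.18.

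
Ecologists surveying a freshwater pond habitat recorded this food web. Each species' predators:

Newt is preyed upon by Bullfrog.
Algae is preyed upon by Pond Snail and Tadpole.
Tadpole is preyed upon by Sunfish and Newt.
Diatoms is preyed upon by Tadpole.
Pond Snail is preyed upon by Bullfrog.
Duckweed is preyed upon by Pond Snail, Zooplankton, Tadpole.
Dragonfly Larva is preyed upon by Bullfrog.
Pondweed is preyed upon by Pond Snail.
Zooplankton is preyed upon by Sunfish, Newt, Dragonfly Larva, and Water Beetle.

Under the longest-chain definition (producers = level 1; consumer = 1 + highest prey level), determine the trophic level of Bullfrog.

Trophic level 4

Duckweed is a producer → level 1.
Zooplankton eats Duckweed → level 2.
Dragonfly Larva eats Zooplankton → level 3.
Bullfrog eats Dragonfly Larva (level 3); other prey at levels: Pond Snail 2, Newt 3 → level 4.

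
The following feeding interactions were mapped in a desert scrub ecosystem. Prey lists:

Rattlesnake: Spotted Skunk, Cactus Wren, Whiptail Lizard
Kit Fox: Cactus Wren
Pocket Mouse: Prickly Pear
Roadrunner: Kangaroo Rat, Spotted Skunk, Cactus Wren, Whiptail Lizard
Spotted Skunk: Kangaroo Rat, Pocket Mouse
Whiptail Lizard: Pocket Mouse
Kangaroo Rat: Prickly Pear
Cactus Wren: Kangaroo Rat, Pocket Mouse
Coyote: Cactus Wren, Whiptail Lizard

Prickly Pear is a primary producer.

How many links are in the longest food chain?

3 links

One longest chain: Prickly Pear → Kangaroo Rat → Spotted Skunk → Rattlesnake.
It has 4 species and 3 links.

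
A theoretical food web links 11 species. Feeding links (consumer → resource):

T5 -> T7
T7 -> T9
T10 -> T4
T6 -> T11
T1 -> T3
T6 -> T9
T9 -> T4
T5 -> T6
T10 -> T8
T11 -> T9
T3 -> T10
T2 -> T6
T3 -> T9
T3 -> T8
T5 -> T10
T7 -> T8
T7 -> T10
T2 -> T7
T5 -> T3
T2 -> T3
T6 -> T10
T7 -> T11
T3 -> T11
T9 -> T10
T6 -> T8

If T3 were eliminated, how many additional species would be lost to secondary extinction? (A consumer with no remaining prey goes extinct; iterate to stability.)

Remove T3.
Round 1: T1 (all prey gone) → extinct.
No further losses. Total secondary extinctions: 1.

1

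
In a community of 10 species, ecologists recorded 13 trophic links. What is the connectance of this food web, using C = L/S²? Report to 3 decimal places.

The web has S = 10 species and L = 13 feeding links.
C = L / S² = 13 / 100 = 0.1300 ≈ 0.130.

C = 0.130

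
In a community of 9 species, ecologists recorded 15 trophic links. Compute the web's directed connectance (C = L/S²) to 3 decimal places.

The web has S = 9 species and L = 15 feeding links.
C = L / S² = 15 / 81 = 0.1852 ≈ 0.185.

C = 0.185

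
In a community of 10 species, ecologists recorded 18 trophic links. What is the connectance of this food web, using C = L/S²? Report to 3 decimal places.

The web has S = 10 species and L = 18 feeding links.
C = L / S² = 18 / 100 = 0.1800 ≈ 0.180.

C = 0.180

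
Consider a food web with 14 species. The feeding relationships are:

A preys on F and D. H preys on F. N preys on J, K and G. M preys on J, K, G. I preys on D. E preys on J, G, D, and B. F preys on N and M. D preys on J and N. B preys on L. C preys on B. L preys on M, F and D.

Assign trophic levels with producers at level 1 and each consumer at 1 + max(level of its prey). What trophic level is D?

Trophic level 3

G is a producer → level 1.
N eats G (level 1); other prey at levels: K 1, J 1 → level 2.
D eats N (level 2); other prey at levels: J 1 → level 3.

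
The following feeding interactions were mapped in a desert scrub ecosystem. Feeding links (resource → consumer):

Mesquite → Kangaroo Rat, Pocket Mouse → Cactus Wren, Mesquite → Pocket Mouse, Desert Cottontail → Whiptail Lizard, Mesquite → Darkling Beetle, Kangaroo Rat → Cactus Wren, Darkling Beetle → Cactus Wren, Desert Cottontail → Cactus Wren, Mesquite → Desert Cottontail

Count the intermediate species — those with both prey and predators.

4

Intermediate species (has both prey and predators): Pocket Mouse, Darkling Beetle, Kangaroo Rat, Desert Cottontail.
Count: 4.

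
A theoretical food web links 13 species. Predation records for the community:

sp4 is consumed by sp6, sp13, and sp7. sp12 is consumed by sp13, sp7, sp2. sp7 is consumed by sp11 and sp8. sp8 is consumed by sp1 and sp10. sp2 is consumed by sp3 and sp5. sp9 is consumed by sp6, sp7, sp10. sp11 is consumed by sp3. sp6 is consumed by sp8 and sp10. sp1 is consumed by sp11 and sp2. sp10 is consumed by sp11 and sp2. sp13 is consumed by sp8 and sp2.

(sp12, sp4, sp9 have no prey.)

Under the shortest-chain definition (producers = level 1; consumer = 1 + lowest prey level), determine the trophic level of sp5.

sp12 is a producer → level 1.
sp2 eats sp12 → level 2.
sp5 eats sp2 → level 3.
No prey of sp5 is below level 2, so 3 is the minimum.

Trophic level 3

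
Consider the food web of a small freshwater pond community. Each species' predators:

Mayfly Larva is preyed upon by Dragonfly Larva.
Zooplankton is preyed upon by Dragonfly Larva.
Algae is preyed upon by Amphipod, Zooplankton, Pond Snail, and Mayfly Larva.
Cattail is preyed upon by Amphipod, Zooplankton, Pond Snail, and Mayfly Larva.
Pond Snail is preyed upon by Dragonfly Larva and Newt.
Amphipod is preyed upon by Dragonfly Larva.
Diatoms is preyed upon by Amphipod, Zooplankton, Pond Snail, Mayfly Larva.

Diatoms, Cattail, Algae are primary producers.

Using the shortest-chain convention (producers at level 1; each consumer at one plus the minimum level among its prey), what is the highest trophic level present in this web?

Producers (level 1): Diatoms, Cattail, Algae.
Following each consumer down to its lowest-level prey: Diatoms → Amphipod → Dragonfly Larva (levels 1 through 3).
All prey of Dragonfly Larva (Amphipod 2, Zooplankton 2, Pond Snail 2, Mayfly Larva 2) are at level 2 or above, so Dragonfly Larva is at level 1 + 2 = 3.
Every consumer has at least one prey at level 2 or below, so none exceeds level 3.

3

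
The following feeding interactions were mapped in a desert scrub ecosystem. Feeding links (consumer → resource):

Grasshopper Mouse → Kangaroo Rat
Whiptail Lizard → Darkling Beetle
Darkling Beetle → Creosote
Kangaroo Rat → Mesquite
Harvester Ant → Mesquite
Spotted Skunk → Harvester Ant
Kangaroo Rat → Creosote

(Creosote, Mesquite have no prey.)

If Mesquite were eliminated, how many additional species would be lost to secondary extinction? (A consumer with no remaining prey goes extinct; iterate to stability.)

2

Remove Mesquite.
Round 1: Harvester Ant (all prey gone) → extinct.
Round 2: Spotted Skunk (all prey gone) → extinct.
No further losses. Total secondary extinctions: 2.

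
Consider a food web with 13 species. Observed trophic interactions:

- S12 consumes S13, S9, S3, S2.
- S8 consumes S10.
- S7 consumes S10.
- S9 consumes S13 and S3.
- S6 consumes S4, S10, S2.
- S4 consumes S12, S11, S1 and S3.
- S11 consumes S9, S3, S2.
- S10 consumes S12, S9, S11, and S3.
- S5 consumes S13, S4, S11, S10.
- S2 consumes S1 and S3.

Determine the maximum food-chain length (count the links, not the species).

One longest chain: S3 → S9 → S11 → S4 → S5.
It has 5 species and 4 links.

4 links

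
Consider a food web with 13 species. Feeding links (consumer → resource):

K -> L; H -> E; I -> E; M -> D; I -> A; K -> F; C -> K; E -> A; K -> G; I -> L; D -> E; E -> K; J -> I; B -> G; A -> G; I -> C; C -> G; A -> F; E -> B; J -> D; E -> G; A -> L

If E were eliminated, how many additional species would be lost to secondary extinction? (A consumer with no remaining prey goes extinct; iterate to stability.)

3

Remove E.
Round 1: H (all prey gone), D (all prey gone) → extinct.
Round 2: M (all prey gone) → extinct.
No further losses. Total secondary extinctions: 3.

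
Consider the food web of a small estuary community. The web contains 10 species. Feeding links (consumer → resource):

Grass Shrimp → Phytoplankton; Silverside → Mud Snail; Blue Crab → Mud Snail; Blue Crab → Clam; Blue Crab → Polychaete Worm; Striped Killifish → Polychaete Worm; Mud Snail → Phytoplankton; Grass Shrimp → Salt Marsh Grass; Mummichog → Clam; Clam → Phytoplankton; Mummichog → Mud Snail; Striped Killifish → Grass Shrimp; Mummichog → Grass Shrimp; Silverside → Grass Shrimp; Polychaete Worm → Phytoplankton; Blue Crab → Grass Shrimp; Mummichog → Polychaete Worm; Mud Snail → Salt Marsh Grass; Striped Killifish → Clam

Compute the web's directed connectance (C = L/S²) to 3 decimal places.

The web has S = 10 species and L = 19 feeding links.
C = L / S² = 19 / 100 = 0.1900 ≈ 0.190.

C = 0.190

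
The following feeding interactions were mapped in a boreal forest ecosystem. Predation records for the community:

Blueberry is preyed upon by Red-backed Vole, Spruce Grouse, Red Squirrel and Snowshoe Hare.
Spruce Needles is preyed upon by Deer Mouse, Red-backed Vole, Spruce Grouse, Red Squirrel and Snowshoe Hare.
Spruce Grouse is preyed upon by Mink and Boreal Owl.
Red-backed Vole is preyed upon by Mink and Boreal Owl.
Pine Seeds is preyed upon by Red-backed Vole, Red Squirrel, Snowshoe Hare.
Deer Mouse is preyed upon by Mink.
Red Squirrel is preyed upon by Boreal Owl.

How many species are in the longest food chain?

One longest chain: Spruce Needles → Spruce Grouse → Mink.
It has 3 species and 2 links.

3 species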